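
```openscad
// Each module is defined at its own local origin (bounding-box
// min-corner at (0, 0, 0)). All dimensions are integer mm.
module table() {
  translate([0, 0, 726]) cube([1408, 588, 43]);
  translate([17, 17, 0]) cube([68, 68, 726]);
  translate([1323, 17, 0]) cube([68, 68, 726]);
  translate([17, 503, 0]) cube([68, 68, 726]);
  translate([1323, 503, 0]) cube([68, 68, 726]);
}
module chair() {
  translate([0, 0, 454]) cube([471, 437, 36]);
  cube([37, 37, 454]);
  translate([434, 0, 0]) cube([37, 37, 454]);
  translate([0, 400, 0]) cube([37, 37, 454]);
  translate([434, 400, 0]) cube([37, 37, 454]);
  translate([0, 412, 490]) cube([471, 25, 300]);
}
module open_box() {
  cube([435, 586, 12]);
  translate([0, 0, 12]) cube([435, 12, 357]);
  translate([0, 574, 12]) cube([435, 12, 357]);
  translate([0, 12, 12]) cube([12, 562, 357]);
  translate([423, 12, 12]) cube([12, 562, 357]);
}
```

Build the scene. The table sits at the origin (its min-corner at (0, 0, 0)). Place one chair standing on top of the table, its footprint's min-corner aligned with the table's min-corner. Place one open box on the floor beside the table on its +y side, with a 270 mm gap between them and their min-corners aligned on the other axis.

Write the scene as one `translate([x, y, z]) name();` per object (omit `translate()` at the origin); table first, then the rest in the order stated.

table();
translate([0, 0, 769]) chair();
translate([0, 858, 0]) open_box();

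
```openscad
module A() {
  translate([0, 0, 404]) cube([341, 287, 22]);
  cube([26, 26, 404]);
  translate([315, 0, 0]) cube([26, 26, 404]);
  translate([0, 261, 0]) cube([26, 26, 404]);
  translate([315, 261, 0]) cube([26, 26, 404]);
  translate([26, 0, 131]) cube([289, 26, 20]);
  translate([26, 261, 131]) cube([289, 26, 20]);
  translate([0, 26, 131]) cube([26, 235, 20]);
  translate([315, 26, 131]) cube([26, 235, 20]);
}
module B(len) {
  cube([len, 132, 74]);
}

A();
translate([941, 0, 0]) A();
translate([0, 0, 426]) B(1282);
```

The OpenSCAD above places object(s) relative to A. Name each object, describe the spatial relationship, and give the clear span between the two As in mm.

A is a stool. B is a beam. A beam spans the tops of two stools. The clear span between the two stools is 600 mm.

Second stool starts at x = 941; first ends at x = 341; clear span = 941 − 341 = 600 mm.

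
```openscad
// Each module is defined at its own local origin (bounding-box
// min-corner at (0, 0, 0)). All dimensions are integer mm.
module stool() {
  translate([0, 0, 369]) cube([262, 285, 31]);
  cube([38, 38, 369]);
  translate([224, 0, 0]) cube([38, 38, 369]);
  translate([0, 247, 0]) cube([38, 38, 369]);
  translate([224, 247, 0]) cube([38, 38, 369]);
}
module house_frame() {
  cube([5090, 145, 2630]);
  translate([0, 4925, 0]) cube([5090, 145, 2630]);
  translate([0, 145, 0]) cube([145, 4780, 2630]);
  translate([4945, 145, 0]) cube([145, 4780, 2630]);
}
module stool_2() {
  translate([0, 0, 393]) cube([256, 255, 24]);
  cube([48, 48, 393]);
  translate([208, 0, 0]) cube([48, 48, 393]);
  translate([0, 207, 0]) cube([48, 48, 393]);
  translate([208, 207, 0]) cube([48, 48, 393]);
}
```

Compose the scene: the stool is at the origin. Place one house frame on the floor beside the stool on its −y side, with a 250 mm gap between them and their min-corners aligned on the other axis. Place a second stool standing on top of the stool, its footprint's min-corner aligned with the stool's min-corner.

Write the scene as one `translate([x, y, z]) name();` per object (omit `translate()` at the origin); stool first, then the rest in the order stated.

stool();
translate([0, -5320, 0]) house_frame();
translate([0, 0, 400]) stool_2();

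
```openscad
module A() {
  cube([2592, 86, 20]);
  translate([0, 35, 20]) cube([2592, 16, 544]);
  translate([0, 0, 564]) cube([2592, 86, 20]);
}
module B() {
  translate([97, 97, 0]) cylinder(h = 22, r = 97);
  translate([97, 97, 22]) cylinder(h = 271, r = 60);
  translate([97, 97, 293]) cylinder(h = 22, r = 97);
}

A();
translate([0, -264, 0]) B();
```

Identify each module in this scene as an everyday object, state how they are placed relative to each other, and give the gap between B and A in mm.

The spool's nearest face is 70 mm from the I-beam's −y face.

A is an I-beam. B is a spool. The spool is on the floor beside the I-beam on its −y side. The gap between the spool and the I-beam is 70 mm.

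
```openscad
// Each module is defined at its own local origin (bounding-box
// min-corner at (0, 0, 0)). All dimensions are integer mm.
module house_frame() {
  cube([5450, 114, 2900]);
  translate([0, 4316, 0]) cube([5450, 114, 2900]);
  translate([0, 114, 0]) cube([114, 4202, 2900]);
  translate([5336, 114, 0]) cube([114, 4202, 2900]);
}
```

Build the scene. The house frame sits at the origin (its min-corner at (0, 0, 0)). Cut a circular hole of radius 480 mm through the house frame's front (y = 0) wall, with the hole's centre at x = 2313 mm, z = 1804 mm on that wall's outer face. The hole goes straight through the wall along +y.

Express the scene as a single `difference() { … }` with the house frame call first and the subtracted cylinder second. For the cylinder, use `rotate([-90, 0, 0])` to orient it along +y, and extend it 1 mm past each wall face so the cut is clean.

difference() {
  house_frame();
  translate([2313, -1, 1804]) rotate([-90, 0, 0]) cylinder(h = 116, r = 480);
}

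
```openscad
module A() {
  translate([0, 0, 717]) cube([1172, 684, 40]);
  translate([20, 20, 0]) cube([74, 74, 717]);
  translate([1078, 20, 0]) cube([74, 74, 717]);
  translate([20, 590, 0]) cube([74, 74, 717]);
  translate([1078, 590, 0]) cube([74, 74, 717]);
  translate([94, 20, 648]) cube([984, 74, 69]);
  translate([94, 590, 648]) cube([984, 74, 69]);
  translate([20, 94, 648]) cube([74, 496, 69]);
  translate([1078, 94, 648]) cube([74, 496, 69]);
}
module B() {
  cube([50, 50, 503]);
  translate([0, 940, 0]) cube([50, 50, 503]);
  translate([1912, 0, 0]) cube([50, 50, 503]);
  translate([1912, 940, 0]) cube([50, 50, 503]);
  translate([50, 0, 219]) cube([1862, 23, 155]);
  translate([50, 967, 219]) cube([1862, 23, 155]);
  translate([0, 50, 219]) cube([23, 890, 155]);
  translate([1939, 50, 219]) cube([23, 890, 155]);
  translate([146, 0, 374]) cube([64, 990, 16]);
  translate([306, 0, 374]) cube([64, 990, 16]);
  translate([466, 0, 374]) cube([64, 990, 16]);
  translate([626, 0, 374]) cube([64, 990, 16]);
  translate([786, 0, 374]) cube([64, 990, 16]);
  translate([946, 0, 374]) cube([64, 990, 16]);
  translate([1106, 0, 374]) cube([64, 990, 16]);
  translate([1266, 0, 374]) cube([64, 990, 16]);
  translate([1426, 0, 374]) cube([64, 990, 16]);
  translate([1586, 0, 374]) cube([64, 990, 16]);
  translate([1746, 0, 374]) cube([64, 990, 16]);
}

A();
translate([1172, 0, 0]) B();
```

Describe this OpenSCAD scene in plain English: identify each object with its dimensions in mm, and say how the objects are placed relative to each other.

A is a rectangular dining table. The top is 1172×684×40 mm with its upper surface at z = 757 mm. It stands on four 74×74 mm square legs, each inset 20 mm from the nearest pair of top edges, running from the floor to the underside of the top. Four apron rails, 74 mm thick and 69 mm tall, run between adjacent legs with their top edges flush with the underside of the top and their outer faces flush with the legs' outer faces.

B is a bed frame 1962 mm long (x) by 990 mm wide (y). Four 50×50 mm corner posts, 503 mm tall, at the corners of the footprint. Four rails of 23 mm thickness and 155 mm height run between adjacent posts with their undersides at z = 219 mm, their outer faces flush with the outside of the frame (the two x-running rails run between the posts' inner faces; the two y-running rails run between the posts' inner faces). 11 slats, each 64 mm wide (x) and 16 mm thick, lie across the top of the two x-running rails, running the full 990 mm width of the frame in y; the slats are evenly spaced along x between the inner faces of the end posts with equal gaps (rounded down to the nearest mm) at the −x end and between each pair — any rounding remainder accumulates at the +x end.

The bed frame is against the table's +x side, with their −y faces flush.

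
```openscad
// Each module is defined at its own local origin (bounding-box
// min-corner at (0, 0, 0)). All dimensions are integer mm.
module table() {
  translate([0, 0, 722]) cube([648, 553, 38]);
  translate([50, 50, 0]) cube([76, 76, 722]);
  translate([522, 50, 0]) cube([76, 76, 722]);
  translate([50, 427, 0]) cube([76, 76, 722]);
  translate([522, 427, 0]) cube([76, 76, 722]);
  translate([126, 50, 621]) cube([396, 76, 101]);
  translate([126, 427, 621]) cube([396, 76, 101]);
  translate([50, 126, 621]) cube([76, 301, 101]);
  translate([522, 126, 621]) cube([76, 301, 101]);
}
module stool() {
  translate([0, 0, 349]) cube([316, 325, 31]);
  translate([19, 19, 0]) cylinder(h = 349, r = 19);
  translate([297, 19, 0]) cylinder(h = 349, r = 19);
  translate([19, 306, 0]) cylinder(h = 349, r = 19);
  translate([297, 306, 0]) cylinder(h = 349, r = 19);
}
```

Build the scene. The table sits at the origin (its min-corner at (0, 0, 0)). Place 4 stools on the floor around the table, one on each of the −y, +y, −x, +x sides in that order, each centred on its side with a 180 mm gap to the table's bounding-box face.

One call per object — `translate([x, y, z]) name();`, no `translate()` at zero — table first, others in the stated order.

table();
translate([166, -505, 0]) stool();
translate([166, 733, 0]) stool();
translate([-496, 114, 0]) stool();
translate([828, 114, 0]) stool();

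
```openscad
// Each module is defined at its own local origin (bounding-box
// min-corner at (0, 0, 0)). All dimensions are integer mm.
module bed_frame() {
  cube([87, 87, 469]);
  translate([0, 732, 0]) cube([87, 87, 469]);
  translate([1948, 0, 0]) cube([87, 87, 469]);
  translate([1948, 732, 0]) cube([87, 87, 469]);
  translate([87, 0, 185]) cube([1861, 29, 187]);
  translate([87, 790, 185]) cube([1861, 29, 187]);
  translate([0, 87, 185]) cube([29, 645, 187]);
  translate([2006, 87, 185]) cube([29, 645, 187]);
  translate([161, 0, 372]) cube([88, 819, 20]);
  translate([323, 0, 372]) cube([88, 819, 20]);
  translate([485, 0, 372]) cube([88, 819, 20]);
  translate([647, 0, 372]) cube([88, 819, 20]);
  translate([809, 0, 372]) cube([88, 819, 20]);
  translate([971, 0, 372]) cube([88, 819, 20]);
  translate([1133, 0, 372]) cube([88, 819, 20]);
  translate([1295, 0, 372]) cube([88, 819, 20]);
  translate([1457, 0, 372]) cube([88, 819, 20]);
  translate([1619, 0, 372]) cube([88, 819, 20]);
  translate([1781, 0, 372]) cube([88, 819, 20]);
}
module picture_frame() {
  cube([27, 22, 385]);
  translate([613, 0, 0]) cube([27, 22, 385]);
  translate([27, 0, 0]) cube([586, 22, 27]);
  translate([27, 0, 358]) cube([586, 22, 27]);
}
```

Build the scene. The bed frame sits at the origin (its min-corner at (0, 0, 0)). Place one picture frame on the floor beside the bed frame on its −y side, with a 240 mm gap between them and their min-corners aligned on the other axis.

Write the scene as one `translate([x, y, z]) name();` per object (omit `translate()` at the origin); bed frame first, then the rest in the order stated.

bed_frame();
translate([0, -262, 0]) picture_frame();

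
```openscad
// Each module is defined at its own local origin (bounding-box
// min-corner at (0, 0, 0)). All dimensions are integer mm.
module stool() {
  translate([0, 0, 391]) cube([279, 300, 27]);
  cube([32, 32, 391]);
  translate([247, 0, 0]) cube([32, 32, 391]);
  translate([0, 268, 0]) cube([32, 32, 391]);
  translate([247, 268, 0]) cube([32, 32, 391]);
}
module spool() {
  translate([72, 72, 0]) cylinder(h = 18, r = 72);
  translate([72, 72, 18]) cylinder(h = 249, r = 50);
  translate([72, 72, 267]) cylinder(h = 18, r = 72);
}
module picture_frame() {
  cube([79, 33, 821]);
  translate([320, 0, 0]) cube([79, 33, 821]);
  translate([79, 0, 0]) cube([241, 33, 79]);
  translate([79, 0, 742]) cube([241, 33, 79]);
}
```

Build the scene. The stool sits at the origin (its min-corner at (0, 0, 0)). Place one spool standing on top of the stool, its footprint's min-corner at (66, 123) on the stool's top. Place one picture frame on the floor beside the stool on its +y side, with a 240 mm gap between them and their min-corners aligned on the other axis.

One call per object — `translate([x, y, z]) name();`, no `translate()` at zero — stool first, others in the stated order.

stool();
translate([66, 123, 418]) spool();
translate([0, 540, 0]) picture_frame();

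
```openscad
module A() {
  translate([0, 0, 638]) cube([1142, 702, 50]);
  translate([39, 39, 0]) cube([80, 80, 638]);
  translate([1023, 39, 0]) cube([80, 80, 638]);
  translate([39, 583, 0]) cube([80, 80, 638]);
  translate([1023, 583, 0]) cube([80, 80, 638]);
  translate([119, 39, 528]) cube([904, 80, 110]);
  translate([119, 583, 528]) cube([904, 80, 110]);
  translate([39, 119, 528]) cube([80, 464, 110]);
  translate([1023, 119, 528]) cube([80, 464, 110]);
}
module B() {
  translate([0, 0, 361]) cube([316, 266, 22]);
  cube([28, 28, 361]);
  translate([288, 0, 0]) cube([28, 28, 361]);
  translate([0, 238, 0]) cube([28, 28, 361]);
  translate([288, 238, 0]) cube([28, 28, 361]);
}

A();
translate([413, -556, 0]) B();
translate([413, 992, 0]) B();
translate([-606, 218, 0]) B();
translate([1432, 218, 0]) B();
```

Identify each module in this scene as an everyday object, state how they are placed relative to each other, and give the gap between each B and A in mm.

A is a table. B is a stool. Four stools sit around the table at the −y, +y, −x, +x sides. The gap between each stool and the table is 290 mm.

Each stool's nearest face is 290 mm from the table's bounding box.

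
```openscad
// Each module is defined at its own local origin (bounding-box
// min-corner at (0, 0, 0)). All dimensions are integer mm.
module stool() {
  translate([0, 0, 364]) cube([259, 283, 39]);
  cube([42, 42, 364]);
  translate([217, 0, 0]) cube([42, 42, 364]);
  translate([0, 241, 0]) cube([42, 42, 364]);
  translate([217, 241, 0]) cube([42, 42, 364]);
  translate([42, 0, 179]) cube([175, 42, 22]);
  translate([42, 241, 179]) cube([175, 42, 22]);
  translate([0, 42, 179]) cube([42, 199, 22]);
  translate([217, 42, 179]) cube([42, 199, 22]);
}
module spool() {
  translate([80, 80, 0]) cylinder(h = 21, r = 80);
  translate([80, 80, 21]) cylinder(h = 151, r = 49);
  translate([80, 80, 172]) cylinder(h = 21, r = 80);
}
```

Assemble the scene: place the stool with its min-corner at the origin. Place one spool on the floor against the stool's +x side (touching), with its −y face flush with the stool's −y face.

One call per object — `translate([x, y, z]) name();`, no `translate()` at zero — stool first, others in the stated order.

stool();
translate([259, 0, 0]) spool();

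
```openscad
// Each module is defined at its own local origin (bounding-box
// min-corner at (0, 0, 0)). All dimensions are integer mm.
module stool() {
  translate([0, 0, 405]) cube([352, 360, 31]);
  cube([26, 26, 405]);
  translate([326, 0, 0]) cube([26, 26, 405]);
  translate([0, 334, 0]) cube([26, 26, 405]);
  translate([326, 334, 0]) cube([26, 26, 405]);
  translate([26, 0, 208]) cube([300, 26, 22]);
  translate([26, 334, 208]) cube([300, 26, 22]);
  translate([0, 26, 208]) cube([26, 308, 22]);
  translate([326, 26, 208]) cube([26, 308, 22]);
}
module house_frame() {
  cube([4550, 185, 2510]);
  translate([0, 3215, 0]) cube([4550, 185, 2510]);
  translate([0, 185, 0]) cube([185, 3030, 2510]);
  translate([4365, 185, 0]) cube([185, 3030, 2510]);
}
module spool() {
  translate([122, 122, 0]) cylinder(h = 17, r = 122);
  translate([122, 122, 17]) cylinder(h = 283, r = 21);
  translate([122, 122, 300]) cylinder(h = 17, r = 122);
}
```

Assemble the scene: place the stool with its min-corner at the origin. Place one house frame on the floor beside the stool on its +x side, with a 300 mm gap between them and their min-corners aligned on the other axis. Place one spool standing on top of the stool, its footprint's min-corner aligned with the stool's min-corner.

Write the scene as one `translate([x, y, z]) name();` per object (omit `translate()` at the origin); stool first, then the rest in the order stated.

stool();
translate([652, 0, 0]) house_frame();
translate([0, 0, 436]) spool();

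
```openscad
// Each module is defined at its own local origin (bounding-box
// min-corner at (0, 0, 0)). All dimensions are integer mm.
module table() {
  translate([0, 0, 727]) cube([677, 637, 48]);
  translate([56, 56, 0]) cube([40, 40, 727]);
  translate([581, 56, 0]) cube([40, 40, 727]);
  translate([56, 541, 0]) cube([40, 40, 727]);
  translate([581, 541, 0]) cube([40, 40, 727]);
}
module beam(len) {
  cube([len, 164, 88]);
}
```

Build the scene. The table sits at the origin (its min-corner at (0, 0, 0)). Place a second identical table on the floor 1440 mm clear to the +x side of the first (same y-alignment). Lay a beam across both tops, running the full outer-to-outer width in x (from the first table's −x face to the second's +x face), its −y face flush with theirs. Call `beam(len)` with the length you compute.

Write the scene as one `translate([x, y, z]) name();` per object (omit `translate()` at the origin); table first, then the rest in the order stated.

table();
translate([2117, 0, 0]) table();
translate([0, 0, 775]) beam(2794);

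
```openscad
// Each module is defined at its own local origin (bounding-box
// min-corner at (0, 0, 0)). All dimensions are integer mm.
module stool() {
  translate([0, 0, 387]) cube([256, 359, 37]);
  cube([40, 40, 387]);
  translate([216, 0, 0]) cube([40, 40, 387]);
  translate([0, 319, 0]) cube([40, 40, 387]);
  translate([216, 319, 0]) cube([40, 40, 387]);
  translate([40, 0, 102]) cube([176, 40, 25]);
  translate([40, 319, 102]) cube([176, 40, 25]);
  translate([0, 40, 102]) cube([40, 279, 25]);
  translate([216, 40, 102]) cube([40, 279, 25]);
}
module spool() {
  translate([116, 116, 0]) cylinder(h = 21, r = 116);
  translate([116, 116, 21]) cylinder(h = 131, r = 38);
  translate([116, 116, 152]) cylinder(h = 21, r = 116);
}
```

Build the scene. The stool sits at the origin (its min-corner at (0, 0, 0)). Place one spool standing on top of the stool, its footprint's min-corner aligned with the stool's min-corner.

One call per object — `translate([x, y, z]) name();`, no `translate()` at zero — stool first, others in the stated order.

stool();
translate([0, 0, 424]) spool();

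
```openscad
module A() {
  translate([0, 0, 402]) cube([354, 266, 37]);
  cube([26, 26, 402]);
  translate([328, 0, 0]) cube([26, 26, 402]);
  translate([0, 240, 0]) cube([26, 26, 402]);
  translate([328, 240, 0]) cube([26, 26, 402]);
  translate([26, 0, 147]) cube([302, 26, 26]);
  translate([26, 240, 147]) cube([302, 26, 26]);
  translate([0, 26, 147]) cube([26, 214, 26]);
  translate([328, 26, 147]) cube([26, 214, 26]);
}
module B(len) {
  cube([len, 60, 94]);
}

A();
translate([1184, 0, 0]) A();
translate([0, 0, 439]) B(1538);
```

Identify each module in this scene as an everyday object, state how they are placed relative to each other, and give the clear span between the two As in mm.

A is a stool. B is a beam. A beam spans the tops of two stools. The clear span between the two stools is 830 mm.

Second stool starts at x = 1184; first ends at x = 354; clear span = 1184 − 354 = 830 mm.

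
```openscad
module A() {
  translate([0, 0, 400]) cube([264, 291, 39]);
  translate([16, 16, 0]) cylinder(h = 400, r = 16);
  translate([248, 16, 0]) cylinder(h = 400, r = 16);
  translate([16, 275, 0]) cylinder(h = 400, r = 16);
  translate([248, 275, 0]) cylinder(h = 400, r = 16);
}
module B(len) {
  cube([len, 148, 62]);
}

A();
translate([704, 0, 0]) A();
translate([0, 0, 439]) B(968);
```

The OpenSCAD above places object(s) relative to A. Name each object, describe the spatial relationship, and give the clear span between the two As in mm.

A is a stool. B is a beam. A beam spans the tops of two stools. The clear span between the two stools is 440 mm.

Second stool starts at x = 704; first ends at x = 264; clear span = 704 − 264 = 440 mm.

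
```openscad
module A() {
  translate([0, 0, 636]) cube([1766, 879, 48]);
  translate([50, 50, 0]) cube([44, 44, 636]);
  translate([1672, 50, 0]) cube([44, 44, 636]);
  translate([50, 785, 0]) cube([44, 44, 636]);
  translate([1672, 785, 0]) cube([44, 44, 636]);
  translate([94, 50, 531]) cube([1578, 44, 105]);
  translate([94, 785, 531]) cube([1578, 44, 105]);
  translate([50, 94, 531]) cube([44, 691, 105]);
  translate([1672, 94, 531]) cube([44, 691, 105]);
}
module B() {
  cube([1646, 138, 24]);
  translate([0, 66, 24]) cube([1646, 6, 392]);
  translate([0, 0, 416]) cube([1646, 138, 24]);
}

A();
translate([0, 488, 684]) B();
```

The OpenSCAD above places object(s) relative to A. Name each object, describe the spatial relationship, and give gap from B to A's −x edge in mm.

A is a table. B is an I-beam. The I-beam is on top of the table. The gap from the I-beam to the table's −x edge is 0 mm.

The I-beam's min-x is at 0; the table's min-x is 0; gap = 0 mm.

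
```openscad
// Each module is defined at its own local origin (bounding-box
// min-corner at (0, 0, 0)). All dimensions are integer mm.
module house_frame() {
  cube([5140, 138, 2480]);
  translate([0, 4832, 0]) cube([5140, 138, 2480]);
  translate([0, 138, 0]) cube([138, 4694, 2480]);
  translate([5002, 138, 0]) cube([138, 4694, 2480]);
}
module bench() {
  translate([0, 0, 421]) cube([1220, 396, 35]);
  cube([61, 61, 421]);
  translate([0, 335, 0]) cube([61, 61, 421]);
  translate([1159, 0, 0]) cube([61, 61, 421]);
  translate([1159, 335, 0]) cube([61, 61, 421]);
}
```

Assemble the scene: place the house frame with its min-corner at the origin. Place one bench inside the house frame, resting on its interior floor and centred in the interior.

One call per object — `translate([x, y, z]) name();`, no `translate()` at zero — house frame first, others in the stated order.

house_frame();
translate([1960, 2287, 0]) bench();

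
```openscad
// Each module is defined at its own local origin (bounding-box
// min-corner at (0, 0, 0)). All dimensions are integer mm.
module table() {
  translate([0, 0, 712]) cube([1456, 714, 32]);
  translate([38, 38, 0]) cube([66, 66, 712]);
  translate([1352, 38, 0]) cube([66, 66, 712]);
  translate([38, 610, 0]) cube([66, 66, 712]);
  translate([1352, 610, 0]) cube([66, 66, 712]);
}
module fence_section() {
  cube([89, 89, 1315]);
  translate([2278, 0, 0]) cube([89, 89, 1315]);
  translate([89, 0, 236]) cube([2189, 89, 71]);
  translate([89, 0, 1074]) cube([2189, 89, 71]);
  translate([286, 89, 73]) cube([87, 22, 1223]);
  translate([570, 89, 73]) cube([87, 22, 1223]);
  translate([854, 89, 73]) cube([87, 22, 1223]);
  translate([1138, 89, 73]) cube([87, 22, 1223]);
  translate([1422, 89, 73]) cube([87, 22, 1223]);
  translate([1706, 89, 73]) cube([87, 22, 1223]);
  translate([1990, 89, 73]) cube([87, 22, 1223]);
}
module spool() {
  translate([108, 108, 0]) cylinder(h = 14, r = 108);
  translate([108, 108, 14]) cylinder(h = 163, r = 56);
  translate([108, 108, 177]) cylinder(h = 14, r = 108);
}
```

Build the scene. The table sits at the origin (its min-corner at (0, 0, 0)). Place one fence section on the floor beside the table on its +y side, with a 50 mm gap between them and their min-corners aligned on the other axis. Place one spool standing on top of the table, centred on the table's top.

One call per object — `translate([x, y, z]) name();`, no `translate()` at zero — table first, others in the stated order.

table();
translate([0, 764, 0]) fence_section();
translate([620, 249, 744]) spool();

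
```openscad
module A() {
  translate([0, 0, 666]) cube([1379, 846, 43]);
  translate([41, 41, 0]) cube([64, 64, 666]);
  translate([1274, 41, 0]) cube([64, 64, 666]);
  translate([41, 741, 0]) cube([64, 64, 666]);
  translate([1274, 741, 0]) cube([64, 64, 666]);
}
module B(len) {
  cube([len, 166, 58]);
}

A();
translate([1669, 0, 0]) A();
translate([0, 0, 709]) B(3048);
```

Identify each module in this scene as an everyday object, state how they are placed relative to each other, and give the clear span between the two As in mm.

A is a table. B is a beam. A beam spans the tops of two tables. The clear span between the two tables is 290 mm.

Second table starts at x = 1669; first ends at x = 1379; clear span = 1669 − 1379 = 290 mm.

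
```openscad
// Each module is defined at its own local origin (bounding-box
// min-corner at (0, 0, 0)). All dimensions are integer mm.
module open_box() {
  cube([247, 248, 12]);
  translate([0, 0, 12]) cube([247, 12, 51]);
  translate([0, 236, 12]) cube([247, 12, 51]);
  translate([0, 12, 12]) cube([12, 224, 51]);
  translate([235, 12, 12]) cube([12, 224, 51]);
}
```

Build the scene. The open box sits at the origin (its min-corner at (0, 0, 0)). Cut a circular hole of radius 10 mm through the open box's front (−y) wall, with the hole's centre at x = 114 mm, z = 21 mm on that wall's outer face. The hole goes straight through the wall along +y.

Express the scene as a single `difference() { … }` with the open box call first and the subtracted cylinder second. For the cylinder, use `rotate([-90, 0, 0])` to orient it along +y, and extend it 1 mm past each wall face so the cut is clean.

difference() {
  open_box();
  translate([114, -1, 21]) rotate([-90, 0, 0]) cylinder(h = 14, r = 10);
}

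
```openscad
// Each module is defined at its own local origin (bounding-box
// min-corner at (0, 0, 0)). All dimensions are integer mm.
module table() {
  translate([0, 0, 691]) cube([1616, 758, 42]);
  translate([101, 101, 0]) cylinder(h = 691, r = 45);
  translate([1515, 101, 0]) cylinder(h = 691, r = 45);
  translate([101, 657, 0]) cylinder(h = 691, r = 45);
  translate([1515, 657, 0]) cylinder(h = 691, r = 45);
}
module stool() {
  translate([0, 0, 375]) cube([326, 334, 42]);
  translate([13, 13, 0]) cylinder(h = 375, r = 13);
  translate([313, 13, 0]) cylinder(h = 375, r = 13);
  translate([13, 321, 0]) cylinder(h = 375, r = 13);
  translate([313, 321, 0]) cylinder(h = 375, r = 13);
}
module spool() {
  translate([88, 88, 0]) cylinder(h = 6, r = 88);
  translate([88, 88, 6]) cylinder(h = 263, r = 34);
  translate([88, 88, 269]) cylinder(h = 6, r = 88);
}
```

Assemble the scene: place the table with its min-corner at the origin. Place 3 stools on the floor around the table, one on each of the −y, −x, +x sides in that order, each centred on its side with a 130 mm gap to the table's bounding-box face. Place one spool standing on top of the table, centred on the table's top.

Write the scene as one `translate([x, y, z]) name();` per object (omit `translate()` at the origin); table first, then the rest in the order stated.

table();
translate([645, -464, 0]) stool();
translate([-456, 212, 0]) stool();
translate([1746, 212, 0]) stool();
translate([720, 291, 733]) spool();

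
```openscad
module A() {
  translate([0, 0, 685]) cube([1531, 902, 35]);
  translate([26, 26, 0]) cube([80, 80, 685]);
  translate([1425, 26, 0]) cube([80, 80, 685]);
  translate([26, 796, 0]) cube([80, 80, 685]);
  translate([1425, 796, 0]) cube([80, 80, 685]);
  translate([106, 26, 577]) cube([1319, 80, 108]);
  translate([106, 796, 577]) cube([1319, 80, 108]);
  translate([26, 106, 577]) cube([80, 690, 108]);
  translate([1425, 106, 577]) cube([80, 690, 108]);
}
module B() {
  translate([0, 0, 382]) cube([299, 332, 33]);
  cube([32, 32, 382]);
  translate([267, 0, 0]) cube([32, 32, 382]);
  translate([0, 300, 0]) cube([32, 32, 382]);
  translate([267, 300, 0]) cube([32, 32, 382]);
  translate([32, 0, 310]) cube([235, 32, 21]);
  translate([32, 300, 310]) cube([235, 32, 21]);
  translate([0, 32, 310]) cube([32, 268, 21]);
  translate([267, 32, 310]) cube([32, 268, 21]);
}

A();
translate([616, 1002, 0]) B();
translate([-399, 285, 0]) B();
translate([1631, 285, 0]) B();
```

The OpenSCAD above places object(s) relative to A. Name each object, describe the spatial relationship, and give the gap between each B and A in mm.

Each stool's nearest face is 100 mm from the table's bounding box.

A is a table. B is a stool. Three stools sit around the table at the +y, −x, +x sides. The gap between each stool and the table is 100 mm.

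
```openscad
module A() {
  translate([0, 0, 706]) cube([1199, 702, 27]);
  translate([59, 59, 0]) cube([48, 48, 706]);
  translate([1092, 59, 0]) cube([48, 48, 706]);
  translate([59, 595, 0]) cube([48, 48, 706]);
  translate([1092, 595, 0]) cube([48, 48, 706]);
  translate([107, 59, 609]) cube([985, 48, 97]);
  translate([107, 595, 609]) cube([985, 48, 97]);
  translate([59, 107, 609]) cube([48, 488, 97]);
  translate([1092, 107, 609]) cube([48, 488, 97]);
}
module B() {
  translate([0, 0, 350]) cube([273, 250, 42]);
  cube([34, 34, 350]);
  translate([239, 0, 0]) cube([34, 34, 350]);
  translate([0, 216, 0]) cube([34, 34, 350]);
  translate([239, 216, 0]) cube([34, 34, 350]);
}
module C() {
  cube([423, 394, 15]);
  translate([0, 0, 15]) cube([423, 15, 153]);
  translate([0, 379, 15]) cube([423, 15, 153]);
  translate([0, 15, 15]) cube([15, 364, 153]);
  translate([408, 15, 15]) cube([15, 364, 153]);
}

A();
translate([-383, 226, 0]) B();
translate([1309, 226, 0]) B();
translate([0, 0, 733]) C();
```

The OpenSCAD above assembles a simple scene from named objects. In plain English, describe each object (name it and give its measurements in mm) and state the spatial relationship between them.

A is a table: top 1199 mm (x) × 702 mm (y), 27 mm thick, upper face at z = 733 mm, on four 48×48 mm square legs, each inset 59 mm from the nearest pair of top edges, running from z = 0 to the bottom of the top. Four apron rails, 48 mm thick and 97 mm tall, run between adjacent legs with their top edges flush with the underside of the top and their outer faces flush with the legs' outer faces.

B is a simple wooden stool: a rectangular seat 273 mm (x) by 250 mm (y), 42 mm thick, top face at z = 392 mm, on four square legs, each 34×34 mm in cross-section. The legs rest on z = 0, each flush with a corner of the seat.

C is an open-topped rectangular box: outside dimensions 423×394×168 mm, with a uniform wall and base thickness of 15 mm. The base is a full 423×394 slab on the floor; four walls sit on top of the base. The front and back walls (the −y and +y sides) span the full width; the two side walls fit between them.

Two stools sit around the table at the −x, +x sides. The open box is on top of the table.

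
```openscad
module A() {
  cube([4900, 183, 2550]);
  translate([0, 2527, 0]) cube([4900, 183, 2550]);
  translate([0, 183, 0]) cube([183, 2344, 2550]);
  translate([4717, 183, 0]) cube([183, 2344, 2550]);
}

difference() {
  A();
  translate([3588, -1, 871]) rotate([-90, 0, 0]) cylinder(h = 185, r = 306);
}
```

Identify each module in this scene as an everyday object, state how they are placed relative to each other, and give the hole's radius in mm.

A is a house frame. The house frame has a circular hole through its front wall. The hole's radius is 306 mm.

The subtracted cylinder has r = 306 mm.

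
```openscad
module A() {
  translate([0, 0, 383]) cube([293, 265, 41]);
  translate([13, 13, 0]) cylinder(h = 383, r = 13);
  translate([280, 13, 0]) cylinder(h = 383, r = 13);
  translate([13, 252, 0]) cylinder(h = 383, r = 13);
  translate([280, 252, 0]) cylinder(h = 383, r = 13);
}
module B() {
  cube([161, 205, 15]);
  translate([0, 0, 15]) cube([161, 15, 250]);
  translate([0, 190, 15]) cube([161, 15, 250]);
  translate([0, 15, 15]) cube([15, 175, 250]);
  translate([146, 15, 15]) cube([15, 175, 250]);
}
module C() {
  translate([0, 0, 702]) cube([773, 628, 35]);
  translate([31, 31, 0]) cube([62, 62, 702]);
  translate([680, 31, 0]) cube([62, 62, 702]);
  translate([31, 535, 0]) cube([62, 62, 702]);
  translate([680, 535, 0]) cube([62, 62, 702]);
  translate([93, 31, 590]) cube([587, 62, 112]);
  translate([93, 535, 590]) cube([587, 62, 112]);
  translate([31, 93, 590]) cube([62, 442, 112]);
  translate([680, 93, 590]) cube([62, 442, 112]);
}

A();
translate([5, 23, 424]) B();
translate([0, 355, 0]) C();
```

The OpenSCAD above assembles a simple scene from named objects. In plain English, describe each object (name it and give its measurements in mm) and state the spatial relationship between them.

A is a four-legged stool. The seat is a 293×265×41 mm slab whose top surface is at z = 424 mm; four round legs, each 26 mm in diameter, run from the floor (z = 0) to the underside of the seat, each leg's axis is inset half a diameter from the nearest pair of seat edges (so the leg's bounding box is flush with the corner).

B is an open-topped rectangular box: outside dimensions 161×205×265 mm, with a uniform wall and base thickness of 15 mm. The base is a full 161×205 slab on the floor; four walls sit on top of the base. The front and back walls (the −y and +y sides) span the full width; the two side walls fit between them.

C is a table with a 773×628 mm rectangular top, 35 mm thick, top surface at z = 737 mm, supported by four 62×62 mm square legs, each inset 31 mm from the nearest pair of top edges, running from the floor. Four apron rails, 62 mm thick and 112 mm tall, run between adjacent legs with their top edges flush with the underside of the top and their outer faces flush with the legs' outer faces.

The open box is on top of the stool. The table is on the floor beside the stool on its +y side.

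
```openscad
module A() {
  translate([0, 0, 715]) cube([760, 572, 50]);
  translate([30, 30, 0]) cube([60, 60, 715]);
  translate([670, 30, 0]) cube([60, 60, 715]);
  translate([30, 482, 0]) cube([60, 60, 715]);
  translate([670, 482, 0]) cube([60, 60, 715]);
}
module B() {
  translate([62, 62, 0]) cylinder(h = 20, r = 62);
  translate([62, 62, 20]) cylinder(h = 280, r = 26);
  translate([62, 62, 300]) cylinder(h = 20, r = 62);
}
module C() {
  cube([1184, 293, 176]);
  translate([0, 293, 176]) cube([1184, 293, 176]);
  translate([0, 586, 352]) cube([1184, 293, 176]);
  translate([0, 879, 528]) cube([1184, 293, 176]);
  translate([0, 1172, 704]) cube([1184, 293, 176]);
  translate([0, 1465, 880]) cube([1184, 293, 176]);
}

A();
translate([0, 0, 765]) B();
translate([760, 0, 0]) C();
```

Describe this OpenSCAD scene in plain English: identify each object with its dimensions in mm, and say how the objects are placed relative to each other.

A is a rectangular dining table. The top is 760×572×50 mm with its upper surface at z = 765 mm. It stands on four 60×60 mm square legs, each inset 30 mm from the nearest pair of top edges, running from the floor to the underside of the top.

B is a spool: two coaxial disc flanges of radius 62 mm and thickness 20 mm, joined by a core cylinder of radius 26 mm and height 280 mm. The lower flange rests on z = 0 and the three cylinders share a vertical axis.

C is a straight staircase of 6 solid steps. Each step is 1184 mm wide (x), 293 mm deep (y, the going) and 176 mm tall (the rise). The first step rests on the floor; each subsequent step sits one going further in +y and one rise higher in +z, directly behind and above the previous step with no overlap.

The spool is on top of the table. The staircase is against the table's +x side, with their −y faces flush.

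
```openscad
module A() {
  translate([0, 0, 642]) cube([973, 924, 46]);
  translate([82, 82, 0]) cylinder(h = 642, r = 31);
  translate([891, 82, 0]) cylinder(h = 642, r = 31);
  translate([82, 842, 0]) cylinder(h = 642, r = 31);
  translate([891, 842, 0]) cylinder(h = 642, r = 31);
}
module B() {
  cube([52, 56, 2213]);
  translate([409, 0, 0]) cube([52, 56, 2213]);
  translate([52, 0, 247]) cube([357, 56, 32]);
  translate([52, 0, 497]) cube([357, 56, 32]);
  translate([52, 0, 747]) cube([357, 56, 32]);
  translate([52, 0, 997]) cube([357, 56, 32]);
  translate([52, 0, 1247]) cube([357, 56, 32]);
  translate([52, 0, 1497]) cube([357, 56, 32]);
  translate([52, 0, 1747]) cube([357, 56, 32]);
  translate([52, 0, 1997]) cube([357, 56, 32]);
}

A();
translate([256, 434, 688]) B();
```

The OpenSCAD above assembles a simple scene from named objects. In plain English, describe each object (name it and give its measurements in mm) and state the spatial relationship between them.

A is a table: top 973 mm (x) × 924 mm (y), 46 mm thick, upper face at z = 688 mm, on four round legs of 62 mm diameter, each leg's bounding box inset 51 mm from the nearest pair of top edges, running from z = 0 to the bottom of the top.

B is a straight ladder. Two 52×56 mm vertical rails, 2213 mm tall, stand 461 mm apart (outside-to-outside) with their front faces coplanar on the −y side. 8 rungs, each 56 mm deep and 32 mm tall, span between the inner faces of the rails, front faces flush with the rails. The lowest rung's underside is at z = 247 mm and rungs are spaced 250 mm apart (underside to underside).

The ladder is on top of the table, centred.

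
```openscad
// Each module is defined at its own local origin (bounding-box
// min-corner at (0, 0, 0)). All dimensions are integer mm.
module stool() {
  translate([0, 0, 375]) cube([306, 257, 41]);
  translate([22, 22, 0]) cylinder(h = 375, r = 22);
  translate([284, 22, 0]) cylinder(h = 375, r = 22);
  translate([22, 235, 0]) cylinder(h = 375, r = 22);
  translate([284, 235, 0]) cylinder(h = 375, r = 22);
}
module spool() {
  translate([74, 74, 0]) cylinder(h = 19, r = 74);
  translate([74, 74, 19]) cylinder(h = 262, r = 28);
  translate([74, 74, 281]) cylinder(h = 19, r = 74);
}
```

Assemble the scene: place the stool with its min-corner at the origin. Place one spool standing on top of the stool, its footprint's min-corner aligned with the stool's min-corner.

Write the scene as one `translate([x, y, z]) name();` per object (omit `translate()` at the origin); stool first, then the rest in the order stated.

stool();
translate([0, 0, 416]) spool();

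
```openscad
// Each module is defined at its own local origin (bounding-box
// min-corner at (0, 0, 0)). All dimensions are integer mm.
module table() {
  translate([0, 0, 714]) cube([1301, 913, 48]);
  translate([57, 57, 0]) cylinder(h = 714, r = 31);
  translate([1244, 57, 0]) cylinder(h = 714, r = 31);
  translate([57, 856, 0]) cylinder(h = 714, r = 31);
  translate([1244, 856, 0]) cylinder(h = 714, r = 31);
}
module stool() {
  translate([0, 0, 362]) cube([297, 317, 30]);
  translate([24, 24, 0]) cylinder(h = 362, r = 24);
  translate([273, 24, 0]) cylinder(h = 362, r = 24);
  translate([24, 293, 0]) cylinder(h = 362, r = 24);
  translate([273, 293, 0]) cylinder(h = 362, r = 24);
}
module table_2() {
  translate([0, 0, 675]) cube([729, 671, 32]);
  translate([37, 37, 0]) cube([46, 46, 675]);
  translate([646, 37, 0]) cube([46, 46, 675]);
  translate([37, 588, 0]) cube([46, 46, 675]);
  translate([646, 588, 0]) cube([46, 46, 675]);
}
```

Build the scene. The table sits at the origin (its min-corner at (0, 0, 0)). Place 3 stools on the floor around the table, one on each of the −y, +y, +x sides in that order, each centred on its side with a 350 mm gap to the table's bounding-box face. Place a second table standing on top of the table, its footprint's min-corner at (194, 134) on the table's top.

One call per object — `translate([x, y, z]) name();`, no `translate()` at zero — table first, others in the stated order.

table();
translate([502, -667, 0]) stool();
translate([502, 1263, 0]) stool();
translate([1651, 298, 0]) stool();
translate([194, 134, 762]) table_2();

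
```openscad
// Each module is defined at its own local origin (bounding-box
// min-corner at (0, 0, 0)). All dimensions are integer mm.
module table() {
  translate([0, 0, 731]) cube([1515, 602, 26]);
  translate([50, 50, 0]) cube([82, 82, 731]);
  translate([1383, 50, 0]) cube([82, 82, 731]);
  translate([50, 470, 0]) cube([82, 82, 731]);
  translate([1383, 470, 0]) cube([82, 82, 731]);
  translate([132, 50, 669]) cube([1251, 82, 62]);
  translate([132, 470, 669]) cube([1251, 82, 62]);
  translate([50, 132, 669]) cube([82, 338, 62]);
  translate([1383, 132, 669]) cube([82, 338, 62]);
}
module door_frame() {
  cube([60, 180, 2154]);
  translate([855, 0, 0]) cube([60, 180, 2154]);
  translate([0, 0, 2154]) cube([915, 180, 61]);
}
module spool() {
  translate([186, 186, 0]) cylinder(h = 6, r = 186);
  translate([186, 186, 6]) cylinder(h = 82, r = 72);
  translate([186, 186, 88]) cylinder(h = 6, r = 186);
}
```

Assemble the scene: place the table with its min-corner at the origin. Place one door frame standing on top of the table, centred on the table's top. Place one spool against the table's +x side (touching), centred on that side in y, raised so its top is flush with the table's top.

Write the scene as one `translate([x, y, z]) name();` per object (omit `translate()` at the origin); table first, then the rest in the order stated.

table();
translate([300, 211, 757]) door_frame();
translate([1515, 115, 663]) spool();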